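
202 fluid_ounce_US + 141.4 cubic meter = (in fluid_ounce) 4.782e+06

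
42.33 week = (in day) 296.3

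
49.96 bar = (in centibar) 4996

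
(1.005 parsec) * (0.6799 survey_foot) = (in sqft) 6.917e+16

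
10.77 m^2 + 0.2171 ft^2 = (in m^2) 10.79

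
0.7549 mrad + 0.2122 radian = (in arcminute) 732.1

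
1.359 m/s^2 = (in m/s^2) 1.359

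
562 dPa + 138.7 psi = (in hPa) 9564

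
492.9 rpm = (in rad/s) 51.62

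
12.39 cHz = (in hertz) 0.1239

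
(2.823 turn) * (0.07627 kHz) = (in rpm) 1.292e+04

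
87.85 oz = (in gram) 2491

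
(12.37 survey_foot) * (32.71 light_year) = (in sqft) 1.256e+19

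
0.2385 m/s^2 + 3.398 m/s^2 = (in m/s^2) 3.637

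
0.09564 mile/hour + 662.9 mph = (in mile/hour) 663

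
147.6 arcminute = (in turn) 0.006833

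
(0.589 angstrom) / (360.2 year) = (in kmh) 1.867e-20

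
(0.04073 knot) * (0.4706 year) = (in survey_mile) 193.2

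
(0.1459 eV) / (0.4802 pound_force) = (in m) 1.094e-20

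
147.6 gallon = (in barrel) 3.514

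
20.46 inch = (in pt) 1473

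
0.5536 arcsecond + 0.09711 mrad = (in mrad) 0.09979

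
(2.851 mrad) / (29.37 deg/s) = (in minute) 9.27e-05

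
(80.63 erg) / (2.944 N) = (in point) 0.007764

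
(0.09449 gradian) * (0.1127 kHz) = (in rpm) 1.597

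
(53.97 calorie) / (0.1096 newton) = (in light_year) 2.178e-13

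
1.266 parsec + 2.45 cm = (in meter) 3.906e+16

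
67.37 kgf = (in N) 660.7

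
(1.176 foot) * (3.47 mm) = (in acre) 3.074e-07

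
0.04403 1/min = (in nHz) 7.338e+05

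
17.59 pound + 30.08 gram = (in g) 8009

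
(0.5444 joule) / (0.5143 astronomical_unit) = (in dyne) 7.076e-07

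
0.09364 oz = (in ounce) 0.09364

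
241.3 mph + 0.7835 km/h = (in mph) 241.8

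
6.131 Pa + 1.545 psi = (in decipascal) 1.066e+05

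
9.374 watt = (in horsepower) 0.01257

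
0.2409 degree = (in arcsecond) 867.2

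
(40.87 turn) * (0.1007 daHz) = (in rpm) 2469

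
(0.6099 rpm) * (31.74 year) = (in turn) 1.017e+07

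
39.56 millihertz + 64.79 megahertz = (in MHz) 64.79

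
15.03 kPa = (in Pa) 1.503e+04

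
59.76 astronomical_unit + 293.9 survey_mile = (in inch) 3.52e+14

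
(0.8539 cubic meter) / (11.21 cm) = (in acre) 0.001882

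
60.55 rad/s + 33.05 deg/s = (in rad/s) 61.13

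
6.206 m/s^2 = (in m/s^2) 6.206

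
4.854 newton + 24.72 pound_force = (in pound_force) 25.81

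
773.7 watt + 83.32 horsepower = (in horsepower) 84.36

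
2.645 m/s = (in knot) 5.141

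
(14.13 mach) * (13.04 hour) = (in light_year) 2.387e-08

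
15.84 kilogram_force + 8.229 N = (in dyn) 1.636e+07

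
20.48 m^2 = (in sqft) 220.4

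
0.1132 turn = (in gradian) 45.28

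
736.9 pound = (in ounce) 1.179e+04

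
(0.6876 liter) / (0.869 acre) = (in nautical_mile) 1.056e-10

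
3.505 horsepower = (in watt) 2614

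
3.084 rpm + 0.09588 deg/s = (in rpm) 3.1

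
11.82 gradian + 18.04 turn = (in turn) 18.07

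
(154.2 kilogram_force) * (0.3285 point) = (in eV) 1.094e+18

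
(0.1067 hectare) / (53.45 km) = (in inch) 0.7859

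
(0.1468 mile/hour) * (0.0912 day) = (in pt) 1.466e+06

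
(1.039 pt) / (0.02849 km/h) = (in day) 5.361e-07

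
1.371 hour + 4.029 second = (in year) 0.0001566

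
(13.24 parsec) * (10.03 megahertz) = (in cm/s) 4.098e+26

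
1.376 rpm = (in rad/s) 0.1441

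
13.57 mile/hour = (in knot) 11.79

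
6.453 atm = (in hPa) 6539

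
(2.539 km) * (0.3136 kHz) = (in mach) 2338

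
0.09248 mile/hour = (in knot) 0.08036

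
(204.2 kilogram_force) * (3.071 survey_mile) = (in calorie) 2.365e+06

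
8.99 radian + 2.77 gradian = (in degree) 517.6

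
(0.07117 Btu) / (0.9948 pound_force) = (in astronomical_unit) 1.134e-10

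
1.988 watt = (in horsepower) 0.002666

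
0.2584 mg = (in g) 0.0002584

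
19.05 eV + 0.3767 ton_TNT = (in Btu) 1.494e+06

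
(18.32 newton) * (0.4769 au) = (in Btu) 1.239e+09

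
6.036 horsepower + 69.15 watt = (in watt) 4570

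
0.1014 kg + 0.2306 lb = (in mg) 2.06e+05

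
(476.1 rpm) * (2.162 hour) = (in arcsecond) 8.004e+10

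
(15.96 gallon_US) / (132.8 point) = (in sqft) 13.88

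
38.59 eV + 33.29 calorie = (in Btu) 0.132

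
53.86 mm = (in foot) 0.1767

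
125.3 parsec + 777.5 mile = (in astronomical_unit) 2.584e+07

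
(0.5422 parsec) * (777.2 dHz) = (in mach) 3.819e+15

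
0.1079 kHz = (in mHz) 1.079e+05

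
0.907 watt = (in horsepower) 0.001216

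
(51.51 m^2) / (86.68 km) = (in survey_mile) 3.693e-07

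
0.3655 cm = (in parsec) 1.185e-19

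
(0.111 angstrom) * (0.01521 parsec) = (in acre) 1.287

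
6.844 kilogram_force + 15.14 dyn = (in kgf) 6.844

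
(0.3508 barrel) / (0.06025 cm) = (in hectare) 0.009257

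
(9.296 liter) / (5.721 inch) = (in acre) 1.581e-05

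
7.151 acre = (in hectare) 2.894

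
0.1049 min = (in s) 6.294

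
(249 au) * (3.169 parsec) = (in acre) 9.001e+26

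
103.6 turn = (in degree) 3.73e+04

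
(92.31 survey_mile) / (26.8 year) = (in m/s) 0.0001758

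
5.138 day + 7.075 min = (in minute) 7406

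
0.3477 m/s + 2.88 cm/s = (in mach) 0.001106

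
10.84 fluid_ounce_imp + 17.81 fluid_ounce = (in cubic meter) 0.0008347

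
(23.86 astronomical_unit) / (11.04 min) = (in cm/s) 5.389e+11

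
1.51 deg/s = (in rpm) 0.2517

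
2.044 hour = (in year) 0.0002333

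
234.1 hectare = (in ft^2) 2.52e+07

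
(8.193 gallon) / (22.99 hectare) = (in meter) 1.349e-07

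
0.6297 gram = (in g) 0.6297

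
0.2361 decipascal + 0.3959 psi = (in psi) 0.3959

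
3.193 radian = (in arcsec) 6.586e+05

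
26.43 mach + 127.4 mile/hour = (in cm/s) 9.056e+05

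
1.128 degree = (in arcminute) 67.68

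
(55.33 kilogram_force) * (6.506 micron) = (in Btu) 3.346e-06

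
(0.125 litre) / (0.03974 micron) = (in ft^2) 3.386e+04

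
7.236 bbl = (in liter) 1150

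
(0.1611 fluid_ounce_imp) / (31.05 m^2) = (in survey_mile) 9.16e-11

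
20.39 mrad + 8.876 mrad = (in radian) 0.02927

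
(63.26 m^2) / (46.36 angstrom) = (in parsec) 4.422e-07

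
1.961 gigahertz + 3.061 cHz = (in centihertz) 1.961e+11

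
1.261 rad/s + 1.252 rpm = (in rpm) 13.29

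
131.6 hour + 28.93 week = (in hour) 4992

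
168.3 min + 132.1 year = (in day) 4.822e+04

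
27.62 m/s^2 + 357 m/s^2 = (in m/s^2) 384.6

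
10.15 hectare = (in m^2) 1.015e+05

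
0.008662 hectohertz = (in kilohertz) 0.0008662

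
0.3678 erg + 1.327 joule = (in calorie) 0.3172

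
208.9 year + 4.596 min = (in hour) 1.83e+06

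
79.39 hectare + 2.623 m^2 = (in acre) 196.2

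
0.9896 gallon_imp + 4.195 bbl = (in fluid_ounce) 2.27e+04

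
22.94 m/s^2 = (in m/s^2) 22.94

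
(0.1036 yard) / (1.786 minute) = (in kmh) 0.003182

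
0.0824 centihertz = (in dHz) 0.00824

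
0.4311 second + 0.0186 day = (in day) 0.0186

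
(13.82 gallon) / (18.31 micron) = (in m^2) 2857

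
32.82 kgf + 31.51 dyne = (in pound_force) 72.36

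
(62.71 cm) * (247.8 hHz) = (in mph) 3.476e+04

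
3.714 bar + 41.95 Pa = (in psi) 53.87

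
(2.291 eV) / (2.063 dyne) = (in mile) 1.106e-17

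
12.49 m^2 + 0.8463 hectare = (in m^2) 8475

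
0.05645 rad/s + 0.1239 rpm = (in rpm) 0.663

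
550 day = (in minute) 7.92e+05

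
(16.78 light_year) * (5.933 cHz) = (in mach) 2.766e+13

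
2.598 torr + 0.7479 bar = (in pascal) 7.514e+04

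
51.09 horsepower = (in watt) 3.81e+04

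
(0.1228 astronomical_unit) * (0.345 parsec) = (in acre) 4.833e+22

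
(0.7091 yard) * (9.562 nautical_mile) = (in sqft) 1.236e+05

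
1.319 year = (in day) 481.4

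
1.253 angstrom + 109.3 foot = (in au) 2.227e-10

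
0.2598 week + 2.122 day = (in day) 3.941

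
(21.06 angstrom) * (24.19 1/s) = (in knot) 9.903e-08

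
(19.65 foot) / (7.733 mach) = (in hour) 6.318e-07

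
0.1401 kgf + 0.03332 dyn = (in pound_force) 0.3089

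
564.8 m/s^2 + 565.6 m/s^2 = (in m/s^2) 1130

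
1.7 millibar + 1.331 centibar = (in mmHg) 11.26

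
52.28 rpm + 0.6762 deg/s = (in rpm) 52.39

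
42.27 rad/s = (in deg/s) 2422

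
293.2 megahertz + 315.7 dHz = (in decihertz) 2.932e+09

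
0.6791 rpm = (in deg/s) 4.075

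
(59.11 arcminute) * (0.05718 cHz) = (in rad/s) 9.832e-06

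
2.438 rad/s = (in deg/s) 139.7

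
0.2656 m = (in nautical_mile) 0.0001434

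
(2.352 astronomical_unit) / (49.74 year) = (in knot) 436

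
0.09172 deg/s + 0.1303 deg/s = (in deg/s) 0.222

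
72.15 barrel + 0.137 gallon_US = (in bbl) 72.15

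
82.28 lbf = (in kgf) 37.32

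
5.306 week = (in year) 0.1018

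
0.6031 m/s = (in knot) 1.172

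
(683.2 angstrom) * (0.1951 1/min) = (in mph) 4.969e-10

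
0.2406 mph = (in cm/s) 10.76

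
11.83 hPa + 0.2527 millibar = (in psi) 0.1752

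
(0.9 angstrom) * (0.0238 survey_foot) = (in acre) 1.613e-16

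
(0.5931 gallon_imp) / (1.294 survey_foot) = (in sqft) 0.07358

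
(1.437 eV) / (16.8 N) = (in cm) 1.37e-18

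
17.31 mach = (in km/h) 2.122e+04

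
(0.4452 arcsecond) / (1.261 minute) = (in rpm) 2.724e-07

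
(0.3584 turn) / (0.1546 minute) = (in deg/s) 13.91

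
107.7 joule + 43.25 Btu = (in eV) 2.855e+23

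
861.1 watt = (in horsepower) 1.155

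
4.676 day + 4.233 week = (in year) 0.09399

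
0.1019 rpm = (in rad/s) 0.01067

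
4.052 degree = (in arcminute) 243.1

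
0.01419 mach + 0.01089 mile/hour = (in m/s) 4.837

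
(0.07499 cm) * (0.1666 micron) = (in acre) 3.087e-14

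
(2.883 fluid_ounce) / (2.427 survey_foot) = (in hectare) 1.153e-08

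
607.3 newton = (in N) 607.3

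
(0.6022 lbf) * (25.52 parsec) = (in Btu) 1.999e+15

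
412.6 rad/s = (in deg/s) 2.364e+04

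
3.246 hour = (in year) 0.0003705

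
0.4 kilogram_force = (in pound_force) 0.8818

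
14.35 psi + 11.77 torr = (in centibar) 100.5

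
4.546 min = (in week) 0.000451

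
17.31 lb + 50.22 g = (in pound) 17.42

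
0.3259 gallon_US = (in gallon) 0.3259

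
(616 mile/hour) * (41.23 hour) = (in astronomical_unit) 0.0002732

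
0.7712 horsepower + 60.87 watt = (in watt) 636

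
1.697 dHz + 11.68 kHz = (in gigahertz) 1.168e-05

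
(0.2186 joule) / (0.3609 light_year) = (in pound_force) 1.439e-17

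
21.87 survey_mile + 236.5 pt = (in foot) 1.155e+05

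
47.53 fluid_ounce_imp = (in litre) 1.35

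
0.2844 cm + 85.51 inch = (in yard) 2.378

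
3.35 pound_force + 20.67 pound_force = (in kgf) 10.9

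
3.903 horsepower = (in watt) 2910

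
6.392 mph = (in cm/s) 285.7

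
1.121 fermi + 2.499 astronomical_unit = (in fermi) 3.738e+26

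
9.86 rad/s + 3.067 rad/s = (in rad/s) 12.93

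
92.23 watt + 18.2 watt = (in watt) 110.4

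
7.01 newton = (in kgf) 0.7148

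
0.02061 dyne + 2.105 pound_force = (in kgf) 0.9548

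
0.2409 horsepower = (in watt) 179.6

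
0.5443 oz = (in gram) 15.43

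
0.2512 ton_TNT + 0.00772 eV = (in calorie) 2.512e+08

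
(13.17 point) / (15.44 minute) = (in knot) 9.749e-06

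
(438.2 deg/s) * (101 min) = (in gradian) 2.951e+06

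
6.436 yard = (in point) 1.668e+04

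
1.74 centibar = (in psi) 0.2524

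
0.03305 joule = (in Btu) 3.133e-05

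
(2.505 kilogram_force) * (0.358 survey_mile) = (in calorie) 3383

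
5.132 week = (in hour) 862.2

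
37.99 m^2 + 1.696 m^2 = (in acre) 0.009807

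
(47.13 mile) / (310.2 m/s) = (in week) 0.0004043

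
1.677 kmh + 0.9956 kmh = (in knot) 1.443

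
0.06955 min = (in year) 1.323e-07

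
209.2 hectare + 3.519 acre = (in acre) 520.5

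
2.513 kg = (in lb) 5.54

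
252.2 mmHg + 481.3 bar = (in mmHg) 3.613e+05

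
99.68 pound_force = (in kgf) 45.21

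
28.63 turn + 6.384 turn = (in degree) 1.261e+04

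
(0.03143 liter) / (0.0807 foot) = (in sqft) 0.01375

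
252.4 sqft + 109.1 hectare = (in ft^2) 1.174e+07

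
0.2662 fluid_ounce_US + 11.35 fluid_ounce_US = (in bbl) 0.002161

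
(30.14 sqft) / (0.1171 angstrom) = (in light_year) 2.528e-05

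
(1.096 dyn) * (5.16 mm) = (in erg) 0.5655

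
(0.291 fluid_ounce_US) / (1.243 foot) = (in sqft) 0.0002445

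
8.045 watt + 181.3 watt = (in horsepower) 0.2539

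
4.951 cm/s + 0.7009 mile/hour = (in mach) 0.001066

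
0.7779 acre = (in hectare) 0.3148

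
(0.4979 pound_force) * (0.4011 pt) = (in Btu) 2.97e-07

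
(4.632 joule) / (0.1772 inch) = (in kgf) 104.9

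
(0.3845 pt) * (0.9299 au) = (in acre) 4663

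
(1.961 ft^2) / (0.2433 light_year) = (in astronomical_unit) 5.291e-28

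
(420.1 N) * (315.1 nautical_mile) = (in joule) 2.452e+08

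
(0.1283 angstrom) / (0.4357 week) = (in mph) 1.089e-16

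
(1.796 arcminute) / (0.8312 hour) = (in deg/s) 1e-05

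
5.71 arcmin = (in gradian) 0.1057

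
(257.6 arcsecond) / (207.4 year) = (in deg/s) 1.094e-11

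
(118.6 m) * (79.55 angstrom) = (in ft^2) 1.016e-05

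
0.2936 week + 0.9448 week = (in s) 7.49e+05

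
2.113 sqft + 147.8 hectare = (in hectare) 147.8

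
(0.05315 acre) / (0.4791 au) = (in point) 8.507e-06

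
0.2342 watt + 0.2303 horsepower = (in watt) 172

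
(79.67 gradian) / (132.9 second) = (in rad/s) 0.009417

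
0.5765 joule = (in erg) 5.765e+06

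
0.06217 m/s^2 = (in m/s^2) 0.06217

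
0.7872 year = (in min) 4.138e+05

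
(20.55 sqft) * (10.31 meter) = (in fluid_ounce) 6.656e+05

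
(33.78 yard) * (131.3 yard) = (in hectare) 0.3708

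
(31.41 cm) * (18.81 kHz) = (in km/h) 2.127e+04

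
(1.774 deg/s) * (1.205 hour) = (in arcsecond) 2.77e+07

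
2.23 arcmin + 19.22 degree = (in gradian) 21.4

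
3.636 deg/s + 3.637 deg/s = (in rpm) 1.212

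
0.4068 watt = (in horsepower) 0.0005455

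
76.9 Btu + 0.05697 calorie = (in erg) 8.113e+11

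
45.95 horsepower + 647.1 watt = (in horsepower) 46.82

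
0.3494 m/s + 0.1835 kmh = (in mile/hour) 0.8956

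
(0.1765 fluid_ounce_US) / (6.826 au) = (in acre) 1.263e-21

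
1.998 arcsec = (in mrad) 0.009687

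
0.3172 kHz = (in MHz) 0.0003172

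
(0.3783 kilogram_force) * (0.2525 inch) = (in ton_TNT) 5.687e-12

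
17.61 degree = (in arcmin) 1057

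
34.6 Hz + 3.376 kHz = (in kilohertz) 3.411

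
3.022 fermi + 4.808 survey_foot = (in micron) 1.465e+06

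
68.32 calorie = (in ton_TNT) 6.832e-08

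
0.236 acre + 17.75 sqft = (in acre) 0.2364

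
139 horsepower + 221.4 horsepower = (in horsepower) 360.4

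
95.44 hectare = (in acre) 235.8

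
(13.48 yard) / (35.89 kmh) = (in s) 1.236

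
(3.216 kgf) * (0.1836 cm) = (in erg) 5.79e+05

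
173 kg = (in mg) 1.73e+08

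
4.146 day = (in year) 0.01136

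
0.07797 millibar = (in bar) 7.797e-05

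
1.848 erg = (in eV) 1.153e+12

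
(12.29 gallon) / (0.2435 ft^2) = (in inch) 80.97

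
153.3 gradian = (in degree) 138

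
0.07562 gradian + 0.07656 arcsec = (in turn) 0.0001891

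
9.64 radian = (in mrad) 9640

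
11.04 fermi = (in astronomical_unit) 7.38e-26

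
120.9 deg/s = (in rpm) 20.15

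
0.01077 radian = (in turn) 0.001714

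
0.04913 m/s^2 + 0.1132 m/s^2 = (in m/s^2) 0.1623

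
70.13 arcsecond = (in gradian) 0.02165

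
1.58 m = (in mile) 0.0009818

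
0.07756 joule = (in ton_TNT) 1.854e-11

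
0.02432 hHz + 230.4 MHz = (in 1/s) 2.304e+08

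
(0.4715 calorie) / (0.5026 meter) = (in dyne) 3.925e+05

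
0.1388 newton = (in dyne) 1.388e+04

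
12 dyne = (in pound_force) 2.698e-05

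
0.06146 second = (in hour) 1.707e-05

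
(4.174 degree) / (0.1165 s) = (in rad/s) 0.6253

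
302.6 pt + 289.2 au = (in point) 1.226e+17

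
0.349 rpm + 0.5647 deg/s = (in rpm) 0.4431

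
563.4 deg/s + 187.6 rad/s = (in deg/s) 1.131e+04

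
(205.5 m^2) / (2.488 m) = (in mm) 8.26e+04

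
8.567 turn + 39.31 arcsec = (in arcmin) 1.85e+05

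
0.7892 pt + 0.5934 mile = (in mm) 9.55e+05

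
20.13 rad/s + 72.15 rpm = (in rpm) 264.4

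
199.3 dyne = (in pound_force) 0.000448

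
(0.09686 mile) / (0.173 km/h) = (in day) 0.03754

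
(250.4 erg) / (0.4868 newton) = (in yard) 5.625e-05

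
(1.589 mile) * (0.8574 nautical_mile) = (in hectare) 406.1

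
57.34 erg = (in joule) 5.734e-06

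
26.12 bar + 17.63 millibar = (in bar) 26.14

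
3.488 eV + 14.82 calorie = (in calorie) 14.82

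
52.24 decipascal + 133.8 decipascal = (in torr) 0.1395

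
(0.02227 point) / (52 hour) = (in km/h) 1.511e-10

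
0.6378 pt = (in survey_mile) 1.398e-07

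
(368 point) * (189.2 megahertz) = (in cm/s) 2.456e+09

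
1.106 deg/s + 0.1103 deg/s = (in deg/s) 1.216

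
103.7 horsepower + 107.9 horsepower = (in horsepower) 211.6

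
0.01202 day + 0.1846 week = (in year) 0.003573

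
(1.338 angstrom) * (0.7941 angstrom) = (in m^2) 1.063e-20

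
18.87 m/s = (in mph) 42.21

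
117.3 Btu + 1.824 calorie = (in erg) 1.238e+12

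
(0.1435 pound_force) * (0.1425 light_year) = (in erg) 8.606e+21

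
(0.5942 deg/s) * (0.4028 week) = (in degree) 1.448e+05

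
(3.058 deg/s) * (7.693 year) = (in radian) 1.295e+07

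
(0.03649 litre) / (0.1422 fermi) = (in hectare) 2.566e+07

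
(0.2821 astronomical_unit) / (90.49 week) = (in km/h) 2776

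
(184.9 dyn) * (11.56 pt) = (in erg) 75.4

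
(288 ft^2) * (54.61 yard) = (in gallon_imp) 2.939e+05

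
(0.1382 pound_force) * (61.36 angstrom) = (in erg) 0.03772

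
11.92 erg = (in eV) 7.44e+12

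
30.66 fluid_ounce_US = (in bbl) 0.005703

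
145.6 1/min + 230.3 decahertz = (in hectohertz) 23.05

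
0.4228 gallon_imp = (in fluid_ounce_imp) 67.65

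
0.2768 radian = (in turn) 0.04405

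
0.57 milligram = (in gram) 0.00057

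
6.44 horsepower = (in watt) 4802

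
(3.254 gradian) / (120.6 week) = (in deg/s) 4.015e-08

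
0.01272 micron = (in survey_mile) 7.904e-12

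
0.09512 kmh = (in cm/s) 2.642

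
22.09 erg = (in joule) 2.209e-06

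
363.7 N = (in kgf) 37.09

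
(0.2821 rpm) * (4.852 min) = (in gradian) 547.5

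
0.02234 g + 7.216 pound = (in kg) 3.273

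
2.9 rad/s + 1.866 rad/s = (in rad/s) 4.766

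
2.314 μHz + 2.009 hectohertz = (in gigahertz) 2.009e-07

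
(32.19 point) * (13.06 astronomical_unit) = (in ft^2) 2.388e+11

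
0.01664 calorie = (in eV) 4.345e+17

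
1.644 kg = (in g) 1644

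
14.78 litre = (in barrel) 0.09296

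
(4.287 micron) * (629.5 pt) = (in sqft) 1.025e-05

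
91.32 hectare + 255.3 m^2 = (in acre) 225.7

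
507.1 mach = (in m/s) 1.727e+05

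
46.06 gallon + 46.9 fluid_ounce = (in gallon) 46.43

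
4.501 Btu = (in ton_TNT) 1.135e-06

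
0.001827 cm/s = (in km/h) 6.577e-05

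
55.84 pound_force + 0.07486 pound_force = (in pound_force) 55.91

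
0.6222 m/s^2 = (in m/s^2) 0.6222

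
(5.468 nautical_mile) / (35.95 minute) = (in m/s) 4.695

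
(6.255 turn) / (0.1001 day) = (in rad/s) 0.004544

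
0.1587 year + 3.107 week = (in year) 0.2183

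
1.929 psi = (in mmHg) 99.76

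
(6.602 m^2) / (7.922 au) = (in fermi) 5571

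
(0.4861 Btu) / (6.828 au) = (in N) 5.021e-10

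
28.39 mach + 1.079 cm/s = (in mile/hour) 2.162e+04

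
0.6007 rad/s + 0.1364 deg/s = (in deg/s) 34.55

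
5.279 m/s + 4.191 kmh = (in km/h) 23.2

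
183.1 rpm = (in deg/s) 1099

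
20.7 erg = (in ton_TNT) 4.947e-16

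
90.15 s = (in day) 0.001043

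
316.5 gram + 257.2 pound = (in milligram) 1.17e+08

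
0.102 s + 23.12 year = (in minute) 1.215e+07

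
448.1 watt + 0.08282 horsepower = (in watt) 509.9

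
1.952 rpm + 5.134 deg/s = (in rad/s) 0.294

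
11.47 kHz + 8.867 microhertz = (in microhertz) 1.147e+10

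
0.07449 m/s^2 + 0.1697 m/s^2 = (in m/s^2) 0.2442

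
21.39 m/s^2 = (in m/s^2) 21.39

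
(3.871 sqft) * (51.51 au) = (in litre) 2.771e+15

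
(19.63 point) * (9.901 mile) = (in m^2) 110.3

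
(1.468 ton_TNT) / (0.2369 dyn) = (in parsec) 0.08402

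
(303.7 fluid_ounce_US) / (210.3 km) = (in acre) 1.055e-11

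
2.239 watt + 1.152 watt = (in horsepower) 0.004547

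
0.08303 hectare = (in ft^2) 8937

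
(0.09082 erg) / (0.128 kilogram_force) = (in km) 7.235e-12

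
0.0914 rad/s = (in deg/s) 5.237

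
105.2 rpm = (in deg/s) 631.2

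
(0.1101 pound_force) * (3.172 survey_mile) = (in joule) 2500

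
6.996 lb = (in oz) 111.9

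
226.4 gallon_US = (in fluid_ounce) 2.898e+04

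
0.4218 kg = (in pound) 0.9299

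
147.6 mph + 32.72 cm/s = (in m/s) 66.31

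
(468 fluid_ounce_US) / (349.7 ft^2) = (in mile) 2.647e-07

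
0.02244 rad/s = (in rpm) 0.2143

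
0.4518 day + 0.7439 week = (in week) 0.8084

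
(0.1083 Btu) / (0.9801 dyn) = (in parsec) 3.778e-10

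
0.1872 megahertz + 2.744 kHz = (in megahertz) 0.1899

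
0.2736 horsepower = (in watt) 204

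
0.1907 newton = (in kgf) 0.01945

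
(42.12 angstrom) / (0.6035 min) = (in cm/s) 1.163e-08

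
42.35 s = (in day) 0.0004902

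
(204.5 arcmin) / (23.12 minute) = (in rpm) 0.0004095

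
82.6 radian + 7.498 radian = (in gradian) 5736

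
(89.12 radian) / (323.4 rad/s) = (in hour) 7.655e-05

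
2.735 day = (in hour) 65.64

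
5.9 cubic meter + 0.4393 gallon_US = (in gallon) 1559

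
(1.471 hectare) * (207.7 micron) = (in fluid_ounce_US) 1.033e+05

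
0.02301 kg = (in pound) 0.05073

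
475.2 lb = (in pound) 475.2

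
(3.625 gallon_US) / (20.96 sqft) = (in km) 7.047e-06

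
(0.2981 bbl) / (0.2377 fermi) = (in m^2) 1.994e+14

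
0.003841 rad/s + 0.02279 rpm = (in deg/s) 0.3568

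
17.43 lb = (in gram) 7906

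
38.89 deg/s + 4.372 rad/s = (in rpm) 48.23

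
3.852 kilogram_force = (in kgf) 3.852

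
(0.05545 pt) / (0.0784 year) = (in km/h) 2.848e-11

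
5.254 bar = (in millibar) 5254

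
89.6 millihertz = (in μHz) 8.96e+04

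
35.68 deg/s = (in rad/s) 0.6227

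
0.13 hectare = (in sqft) 1.399e+04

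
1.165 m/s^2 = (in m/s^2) 1.165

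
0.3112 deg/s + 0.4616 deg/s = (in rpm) 0.1288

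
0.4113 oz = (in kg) 0.01166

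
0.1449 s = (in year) 4.595e-09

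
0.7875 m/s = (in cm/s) 78.75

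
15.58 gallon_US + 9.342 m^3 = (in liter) 9401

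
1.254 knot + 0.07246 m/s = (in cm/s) 71.76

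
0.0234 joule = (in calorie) 0.005593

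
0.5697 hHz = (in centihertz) 5697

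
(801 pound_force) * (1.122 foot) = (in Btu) 1.155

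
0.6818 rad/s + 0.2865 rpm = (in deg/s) 40.78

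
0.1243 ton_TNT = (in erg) 5.201e+15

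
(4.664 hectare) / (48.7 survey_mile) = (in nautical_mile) 0.0003213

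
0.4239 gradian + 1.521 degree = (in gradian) 2.114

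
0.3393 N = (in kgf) 0.0346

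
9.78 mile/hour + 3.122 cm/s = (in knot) 8.559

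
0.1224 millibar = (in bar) 0.0001224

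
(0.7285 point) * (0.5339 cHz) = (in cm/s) 0.0001372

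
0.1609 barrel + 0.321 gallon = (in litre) 26.8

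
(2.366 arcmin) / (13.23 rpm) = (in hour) 1.38e-07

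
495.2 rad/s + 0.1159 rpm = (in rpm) 4729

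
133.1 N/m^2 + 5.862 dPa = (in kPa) 0.1337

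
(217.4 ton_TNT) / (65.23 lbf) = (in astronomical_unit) 0.02096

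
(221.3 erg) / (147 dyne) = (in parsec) 4.879e-19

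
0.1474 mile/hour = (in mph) 0.1474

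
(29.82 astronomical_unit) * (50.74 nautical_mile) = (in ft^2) 4.512e+18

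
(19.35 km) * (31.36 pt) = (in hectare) 0.02141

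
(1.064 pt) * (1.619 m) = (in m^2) 0.0006077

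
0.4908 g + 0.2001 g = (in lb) 0.001523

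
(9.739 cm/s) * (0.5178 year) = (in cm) 1.59e+08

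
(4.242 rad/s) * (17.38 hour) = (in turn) 4.224e+04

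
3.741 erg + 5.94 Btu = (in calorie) 1498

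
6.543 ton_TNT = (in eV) 1.709e+29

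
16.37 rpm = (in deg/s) 98.22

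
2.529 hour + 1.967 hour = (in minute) 269.8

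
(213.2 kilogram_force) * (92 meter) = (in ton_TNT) 4.597e-05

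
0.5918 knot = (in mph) 0.681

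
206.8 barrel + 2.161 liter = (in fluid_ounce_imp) 1.157e+06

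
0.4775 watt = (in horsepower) 0.0006403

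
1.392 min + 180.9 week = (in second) 1.094e+08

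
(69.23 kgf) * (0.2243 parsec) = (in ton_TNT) 1.123e+09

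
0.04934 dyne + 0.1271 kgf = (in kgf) 0.1271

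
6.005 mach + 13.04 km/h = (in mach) 6.016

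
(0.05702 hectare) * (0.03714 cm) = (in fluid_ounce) 7161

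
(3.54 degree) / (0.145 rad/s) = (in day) 4.932e-06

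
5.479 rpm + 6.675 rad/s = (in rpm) 69.22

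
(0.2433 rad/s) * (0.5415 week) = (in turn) 1.268e+04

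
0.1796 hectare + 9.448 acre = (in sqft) 4.309e+05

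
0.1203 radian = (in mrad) 120.3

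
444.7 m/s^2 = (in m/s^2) 444.7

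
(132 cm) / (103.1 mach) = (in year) 1.192e-12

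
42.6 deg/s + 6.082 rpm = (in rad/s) 1.38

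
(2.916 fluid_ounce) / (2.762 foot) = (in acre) 2.531e-08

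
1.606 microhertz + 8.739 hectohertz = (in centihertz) 8.739e+04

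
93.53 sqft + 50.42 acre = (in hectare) 20.41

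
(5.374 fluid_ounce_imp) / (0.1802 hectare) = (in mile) 5.265e-11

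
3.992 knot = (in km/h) 7.393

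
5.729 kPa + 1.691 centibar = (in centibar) 7.42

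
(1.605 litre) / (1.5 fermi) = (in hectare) 1.07e+08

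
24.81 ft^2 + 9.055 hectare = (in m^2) 9.055e+04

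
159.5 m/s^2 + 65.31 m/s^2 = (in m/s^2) 224.8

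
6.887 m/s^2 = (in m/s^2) 6.887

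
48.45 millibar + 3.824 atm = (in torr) 2943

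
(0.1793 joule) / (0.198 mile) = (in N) 0.0005627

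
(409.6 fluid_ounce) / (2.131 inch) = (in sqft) 2.409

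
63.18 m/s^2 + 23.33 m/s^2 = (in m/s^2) 86.51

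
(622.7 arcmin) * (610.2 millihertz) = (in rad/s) 0.1105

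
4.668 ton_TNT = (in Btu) 1.851e+07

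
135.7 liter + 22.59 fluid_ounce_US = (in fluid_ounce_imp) 4799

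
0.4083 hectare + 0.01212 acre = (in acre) 1.021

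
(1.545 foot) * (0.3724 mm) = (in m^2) 0.0001754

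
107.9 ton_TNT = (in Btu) 4.279e+08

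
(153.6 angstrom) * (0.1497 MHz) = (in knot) 0.00447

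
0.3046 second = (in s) 0.3046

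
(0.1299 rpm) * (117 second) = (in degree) 91.19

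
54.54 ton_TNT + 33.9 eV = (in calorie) 5.454e+10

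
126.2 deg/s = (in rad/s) 2.203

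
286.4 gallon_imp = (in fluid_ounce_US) 4.403e+04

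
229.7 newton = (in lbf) 51.64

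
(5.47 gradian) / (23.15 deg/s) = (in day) 2.461e-06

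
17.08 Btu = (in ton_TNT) 4.307e-06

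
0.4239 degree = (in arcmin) 25.43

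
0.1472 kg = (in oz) 5.192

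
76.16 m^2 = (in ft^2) 819.8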